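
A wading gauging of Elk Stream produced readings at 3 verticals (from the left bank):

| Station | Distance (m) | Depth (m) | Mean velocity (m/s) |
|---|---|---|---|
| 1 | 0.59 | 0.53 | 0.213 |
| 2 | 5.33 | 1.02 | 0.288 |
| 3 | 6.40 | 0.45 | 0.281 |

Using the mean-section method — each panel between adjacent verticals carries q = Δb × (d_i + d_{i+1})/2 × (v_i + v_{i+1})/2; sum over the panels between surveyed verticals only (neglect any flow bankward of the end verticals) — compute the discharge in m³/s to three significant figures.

Panel 1-2: Δb = 4.74 m, d̄ = (0.53+1.02)/2 = 0.775, v̄ = (0.213+0.288)/2 = 0.2505 → q = 4.74×0.775×0.2505 = 0.9202 m³/s
Panel 2-3: Δb = 1.07 m, d̄ = (1.02+0.45)/2 = 0.735, v̄ = (0.288+0.281)/2 = 0.2845 → q = 1.07×0.735×0.2845 = 0.2237 m³/s
Q = Σ q = 1.144 m³/s

1.14 m³/s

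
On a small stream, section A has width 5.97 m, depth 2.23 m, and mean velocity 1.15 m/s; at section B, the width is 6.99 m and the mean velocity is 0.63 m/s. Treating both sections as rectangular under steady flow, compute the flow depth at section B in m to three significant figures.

Q = A₁V₁ = (5.97×2.23) × 1.15 = 15.31 m³/s
d₂ = Q/(b₂ V₂) = 15.31/(6.99×0.63) = 3.477 m

3.48 m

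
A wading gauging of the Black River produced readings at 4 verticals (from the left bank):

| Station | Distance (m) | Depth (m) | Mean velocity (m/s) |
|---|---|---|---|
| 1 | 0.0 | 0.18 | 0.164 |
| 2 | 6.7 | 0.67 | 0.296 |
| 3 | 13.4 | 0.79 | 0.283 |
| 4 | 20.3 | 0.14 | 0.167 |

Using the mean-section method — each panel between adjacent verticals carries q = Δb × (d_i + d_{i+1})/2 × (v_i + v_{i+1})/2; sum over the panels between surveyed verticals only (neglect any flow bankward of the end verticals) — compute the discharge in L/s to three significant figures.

2790 L/s

Panel 1-2: Δb = 6.7 m, d̄ = (0.18+0.67)/2 = 0.425, v̄ = (0.164+0.296)/2 = 0.23 → q = 6.7×0.425×0.23 = 0.6549 m³/s
Panel 2-3: Δb = 6.7 m, d̄ = (0.67+0.79)/2 = 0.73, v̄ = (0.296+0.283)/2 = 0.2895 → q = 6.7×0.73×0.2895 = 1.416 m³/s
Panel 3-4: Δb = 6.9 m, d̄ = (0.79+0.14)/2 = 0.465, v̄ = (0.283+0.167)/2 = 0.225 → q = 6.9×0.465×0.225 = 0.7219 m³/s
Q = Σ q = 2.793 m³/s
= 2.793 × 1000 = 2793 L/s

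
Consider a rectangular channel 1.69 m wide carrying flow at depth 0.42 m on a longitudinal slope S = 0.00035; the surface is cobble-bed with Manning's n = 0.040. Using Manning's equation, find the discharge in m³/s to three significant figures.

A = b·y = 1.69 × 0.42 = 0.7098 m²
P = b + 2y = 1.69 + 2×0.42 = 2.530 m
R = A/P = 0.7098/2.530 = 0.2806 m
Q = (1/n)·A·R^(2/3)·S^(1/2) = (1/0.040) × 0.7098 × 0.2806^(2/3) × 0.00035^(1/2) = 0.1423 m³/s

0.142 m³/s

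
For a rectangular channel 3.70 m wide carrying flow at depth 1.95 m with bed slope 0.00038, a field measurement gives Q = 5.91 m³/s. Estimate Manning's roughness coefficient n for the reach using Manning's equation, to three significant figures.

0.0230

A = b·y = 3.70 × 1.95 = 7.215 m²
P = b + 2y = 3.70 + 2×1.95 = 7.600 m
R = A/P = 7.215/7.600 = 0.9493 m
n = (1/Q)·A·R^(2/3)·S^(1/2) = (1/5.91) × 7.215 × 0.9659 × 0.01949 = 0.02299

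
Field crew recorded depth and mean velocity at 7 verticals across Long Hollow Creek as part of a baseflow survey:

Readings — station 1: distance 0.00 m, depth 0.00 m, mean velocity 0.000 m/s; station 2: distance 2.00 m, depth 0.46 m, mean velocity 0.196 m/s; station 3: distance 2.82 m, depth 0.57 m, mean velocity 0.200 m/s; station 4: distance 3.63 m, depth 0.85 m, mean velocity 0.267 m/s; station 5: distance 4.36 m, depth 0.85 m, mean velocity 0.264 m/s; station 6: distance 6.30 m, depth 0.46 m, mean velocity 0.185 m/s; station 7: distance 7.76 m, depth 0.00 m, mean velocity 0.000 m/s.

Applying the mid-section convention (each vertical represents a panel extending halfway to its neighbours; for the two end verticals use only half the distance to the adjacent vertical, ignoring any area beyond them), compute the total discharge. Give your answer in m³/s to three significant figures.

w_2 = (2.82 − 0.00)/2 = 1.41 m; q_2 = 0.196 × 0.46 × 1.41 = 0.1271 m³/s
w_3 = (3.63 − 2.00)/2 = 0.815 m; q_3 = 0.200 × 0.57 × 0.815 = 0.09291 m³/s
w_4 = (4.36 − 2.82)/2 = 0.77 m; q_4 = 0.267 × 0.85 × 0.77 = 0.1748 m³/s
w_5 = (6.30 − 3.63)/2 = 1.335 m; q_5 = 0.264 × 0.85 × 1.335 = 0.2996 m³/s
w_6 = (7.76 − 4.36)/2 = 1.7 m; q_6 = 0.185 × 0.46 × 1.7 = 0.1447 m³/s
Stations 1, 7 contribute zero (depth or velocity is 0).
Q = Σ qᵢ = 0.8390 m³/s

0.839 m³/s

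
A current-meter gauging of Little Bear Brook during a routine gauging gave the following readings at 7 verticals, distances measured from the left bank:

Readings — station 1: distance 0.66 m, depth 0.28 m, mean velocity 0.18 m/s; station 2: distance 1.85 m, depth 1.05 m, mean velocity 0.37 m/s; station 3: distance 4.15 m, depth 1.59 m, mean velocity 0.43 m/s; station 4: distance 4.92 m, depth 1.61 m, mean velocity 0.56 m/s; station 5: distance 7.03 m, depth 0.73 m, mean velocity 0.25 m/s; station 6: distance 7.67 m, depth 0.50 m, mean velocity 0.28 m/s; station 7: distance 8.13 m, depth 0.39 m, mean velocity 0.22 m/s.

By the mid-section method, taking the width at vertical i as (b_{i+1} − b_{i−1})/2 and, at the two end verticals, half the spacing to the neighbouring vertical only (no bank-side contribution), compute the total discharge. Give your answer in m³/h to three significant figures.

12300 m³/h

w_1 = (1.85 − 0.66)/2 = 0.595 m; q_1 = 0.18 × 0.28 × 0.595 = 0.02999 m³/s
w_2 = (4.15 − 0.66)/2 = 1.745 m; q_2 = 0.37 × 1.05 × 1.745 = 0.6779 m³/s
w_3 = (4.92 − 1.85)/2 = 1.535 m; q_3 = 0.43 × 1.59 × 1.535 = 1.049 m³/s
w_4 = (7.03 − 4.15)/2 = 1.44 m; q_4 = 0.56 × 1.61 × 1.44 = 1.298 m³/s
w_5 = (7.67 − 4.92)/2 = 1.375 m; q_5 = 0.25 × 0.73 × 1.375 = 0.2509 m³/s
w_6 = (8.13 − 7.03)/2 = 0.55 m; q_6 = 0.28 × 0.50 × 0.55 = 0.07700 m³/s
w_7 = (8.13 − 7.67)/2 = 0.23 m; q_7 = 0.22 × 0.39 × 0.23 = 0.01973 m³/s
Q = Σ qᵢ = 3.403 m³/s
= 3.403 × 3600 = 12250 m³/h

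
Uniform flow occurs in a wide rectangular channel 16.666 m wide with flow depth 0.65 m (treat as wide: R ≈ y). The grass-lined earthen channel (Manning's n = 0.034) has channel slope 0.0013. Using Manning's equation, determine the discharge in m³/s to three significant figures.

A = b·y = 16.666 × 0.65 = 10.83 m²
Wide channel: R ≈ y = 0.65 m
Q = (1/n)·A·R^(2/3)·S^(1/2) = (1/0.034) × 10.83 × 0.6500^(2/3) × 0.0013^(1/2) = 8.620 m³/s

8.62 m³/s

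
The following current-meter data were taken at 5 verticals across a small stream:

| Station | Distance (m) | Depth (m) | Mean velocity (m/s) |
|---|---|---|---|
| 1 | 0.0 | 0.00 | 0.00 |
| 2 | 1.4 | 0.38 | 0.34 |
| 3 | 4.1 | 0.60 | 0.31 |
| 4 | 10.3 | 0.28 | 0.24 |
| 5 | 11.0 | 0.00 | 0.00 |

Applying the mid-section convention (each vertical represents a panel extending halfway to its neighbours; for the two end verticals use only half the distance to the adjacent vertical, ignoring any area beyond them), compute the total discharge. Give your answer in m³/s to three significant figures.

w_2 = (4.1 − 0.0)/2 = 2.05 m; q_2 = 0.34 × 0.38 × 2.05 = 0.2649 m³/s
w_3 = (10.3 − 1.4)/2 = 4.45 m; q_3 = 0.31 × 0.60 × 4.45 = 0.8277 m³/s
w_4 = (11.0 − 4.1)/2 = 3.45 m; q_4 = 0.24 × 0.28 × 3.45 = 0.2318 m³/s
Stations 1, 5 contribute zero (depth or velocity is 0).
Q = Σ qᵢ = 1.324 m³/s

1.32 m³/s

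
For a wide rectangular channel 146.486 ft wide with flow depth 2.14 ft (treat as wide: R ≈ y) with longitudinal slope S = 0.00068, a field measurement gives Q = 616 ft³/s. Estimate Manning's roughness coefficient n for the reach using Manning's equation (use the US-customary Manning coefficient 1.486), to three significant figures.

A = b·y = 146.486 × 2.14 = 313.5 ft²
Wide channel: R ≈ y = 2.14 ft
n = (1.486/Q)·A·R^(2/3)·S^(1/2) = (1.486/616) × 313.5 × 1.661 × 0.02608 = 0.03275

0.0327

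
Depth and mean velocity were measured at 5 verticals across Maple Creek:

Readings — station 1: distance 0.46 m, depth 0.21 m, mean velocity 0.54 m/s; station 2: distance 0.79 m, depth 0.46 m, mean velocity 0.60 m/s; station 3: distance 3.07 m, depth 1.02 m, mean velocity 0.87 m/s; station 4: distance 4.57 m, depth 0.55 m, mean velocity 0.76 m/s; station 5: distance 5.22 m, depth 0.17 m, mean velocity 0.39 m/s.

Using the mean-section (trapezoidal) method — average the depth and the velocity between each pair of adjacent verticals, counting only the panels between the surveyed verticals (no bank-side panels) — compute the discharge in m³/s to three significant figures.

Panel 1-2: Δb = 0.33 m, d̄ = (0.21+0.46)/2 = 0.335, v̄ = (0.54+0.60)/2 = 0.57 → q = 0.33×0.335×0.57 = 0.06301 m³/s
Panel 2-3: Δb = 2.28 m, d̄ = (0.46+1.02)/2 = 0.74, v̄ = (0.60+0.87)/2 = 0.735 → q = 2.28×0.74×0.735 = 1.240 m³/s
Panel 3-4: Δb = 1.5 m, d̄ = (1.02+0.55)/2 = 0.785, v̄ = (0.87+0.76)/2 = 0.815 → q = 1.5×0.785×0.815 = 0.9597 m³/s
Panel 4-5: Δb = 0.65 m, d̄ = (0.55+0.17)/2 = 0.36, v̄ = (0.76+0.39)/2 = 0.575 → q = 0.65×0.36×0.575 = 0.1346 m³/s
Q = Σ q = 2.397 m³/s

2.40 m³/s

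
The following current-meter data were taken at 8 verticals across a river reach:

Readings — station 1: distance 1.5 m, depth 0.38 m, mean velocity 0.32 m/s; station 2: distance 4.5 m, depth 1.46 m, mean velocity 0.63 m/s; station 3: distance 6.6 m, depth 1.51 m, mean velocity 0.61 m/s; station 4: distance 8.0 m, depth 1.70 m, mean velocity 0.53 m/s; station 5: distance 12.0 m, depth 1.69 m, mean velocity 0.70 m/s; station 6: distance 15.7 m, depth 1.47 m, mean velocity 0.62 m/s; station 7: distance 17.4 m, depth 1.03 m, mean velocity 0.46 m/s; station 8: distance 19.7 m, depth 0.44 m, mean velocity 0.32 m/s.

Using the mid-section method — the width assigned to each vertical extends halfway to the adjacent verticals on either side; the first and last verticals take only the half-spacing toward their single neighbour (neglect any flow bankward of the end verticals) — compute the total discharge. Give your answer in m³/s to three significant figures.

14.7 m³/s

w_1 = (4.5 − 1.5)/2 = 1.5 m; q_1 = 0.32 × 0.38 × 1.5 = 0.1824 m³/s
w_2 = (6.6 − 1.5)/2 = 2.55 m; q_2 = 0.63 × 1.46 × 2.55 = 2.345 m³/s
w_3 = (8.0 − 4.5)/2 = 1.75 m; q_3 = 0.61 × 1.51 × 1.75 = 1.612 m³/s
w_4 = (12.0 − 6.6)/2 = 2.7 m; q_4 = 0.53 × 1.70 × 2.7 = 2.433 m³/s
w_5 = (15.7 − 8.0)/2 = 3.85 m; q_5 = 0.70 × 1.69 × 3.85 = 4.555 m³/s
w_6 = (17.4 − 12.0)/2 = 2.7 m; q_6 = 0.62 × 1.47 × 2.7 = 2.461 m³/s
w_7 = (19.7 − 15.7)/2 = 2 m; q_7 = 0.46 × 1.03 × 2 = 0.9476 m³/s
w_8 = (19.7 − 17.4)/2 = 1.15 m; q_8 = 0.32 × 0.44 × 1.15 = 0.1619 m³/s
Q = Σ qᵢ = 14.70 m³/s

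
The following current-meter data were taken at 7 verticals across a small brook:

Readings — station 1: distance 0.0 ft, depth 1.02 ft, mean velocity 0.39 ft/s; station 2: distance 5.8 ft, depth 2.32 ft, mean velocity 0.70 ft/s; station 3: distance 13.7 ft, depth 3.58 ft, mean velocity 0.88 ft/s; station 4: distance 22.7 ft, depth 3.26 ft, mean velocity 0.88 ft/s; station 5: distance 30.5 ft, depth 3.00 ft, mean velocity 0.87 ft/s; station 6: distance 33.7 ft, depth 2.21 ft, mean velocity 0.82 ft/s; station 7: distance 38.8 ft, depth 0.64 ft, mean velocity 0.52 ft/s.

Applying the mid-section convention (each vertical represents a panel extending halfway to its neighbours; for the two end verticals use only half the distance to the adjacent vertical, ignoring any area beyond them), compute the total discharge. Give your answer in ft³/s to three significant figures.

w_1 = (5.8 − 0.0)/2 = 2.9 ft; q_1 = 0.39 × 1.02 × 2.9 = 1.154 ft³/s
w_2 = (13.7 − 0.0)/2 = 6.85 ft; q_2 = 0.70 × 2.32 × 6.85 = 11.12 ft³/s
w_3 = (22.7 − 5.8)/2 = 8.45 ft; q_3 = 0.88 × 3.58 × 8.45 = 26.62 ft³/s
w_4 = (30.5 − 13.7)/2 = 8.4 ft; q_4 = 0.88 × 3.26 × 8.4 = 24.10 ft³/s
w_5 = (33.7 − 22.7)/2 = 5.5 ft; q_5 = 0.87 × 3.00 × 5.5 = 14.36 ft³/s
w_6 = (38.8 − 30.5)/2 = 4.15 ft; q_6 = 0.82 × 2.21 × 4.15 = 7.521 ft³/s
w_7 = (38.8 − 33.7)/2 = 2.55 ft; q_7 = 0.52 × 0.64 × 2.55 = 0.8486 ft³/s
Q = Σ qᵢ = 85.72 ft³/s

85.7 ft³/s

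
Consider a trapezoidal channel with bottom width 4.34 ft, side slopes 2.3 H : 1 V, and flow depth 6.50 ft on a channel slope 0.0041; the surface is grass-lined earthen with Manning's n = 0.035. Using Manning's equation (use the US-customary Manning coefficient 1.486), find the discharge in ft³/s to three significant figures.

770 ft³/s

A = (b + z·y)·y = (4.34 + 2.3×6.50)×6.50 = 125.4 ft²
P = b + 2y√(1+z²) = 4.34 + 2×6.50×√(1+2.3²) = 36.94 ft
R = A/P = 125.4/36.94 = 3.394 ft
Q = (1.486/n)·A·R^(2/3)·S^(1/2) = (1.486/0.035) × 125.4 × 3.394^(2/3) × 0.0041^(1/2) = 769.8 ft³/s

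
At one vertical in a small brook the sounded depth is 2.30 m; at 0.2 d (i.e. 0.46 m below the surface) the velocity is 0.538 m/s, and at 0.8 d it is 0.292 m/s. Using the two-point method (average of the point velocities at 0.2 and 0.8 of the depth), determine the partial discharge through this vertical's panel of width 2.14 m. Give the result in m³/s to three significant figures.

2.04 m³/s

v̄ = (0.538 + 0.292) / 2 = 0.4150 m/s
q = v̄ × d × w = 0.4150 × 2.30 × 2.14 = 2.043 m³/s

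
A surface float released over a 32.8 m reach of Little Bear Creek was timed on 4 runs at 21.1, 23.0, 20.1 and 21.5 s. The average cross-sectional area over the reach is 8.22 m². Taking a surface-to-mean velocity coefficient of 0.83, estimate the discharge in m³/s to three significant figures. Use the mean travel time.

t̄ = (21.1 + 23.0 + 20.1 + 21.5) / 4 = 21.425 s
v_surface = L / t̄ = 32.8 / 21.425 = 1.531 m/s
v_mean = 0.83 × 1.531 = 1.271 m/s
Q = A × v_mean = 8.22 × 1.271 = 10.44 m³/s

10.4 m³/s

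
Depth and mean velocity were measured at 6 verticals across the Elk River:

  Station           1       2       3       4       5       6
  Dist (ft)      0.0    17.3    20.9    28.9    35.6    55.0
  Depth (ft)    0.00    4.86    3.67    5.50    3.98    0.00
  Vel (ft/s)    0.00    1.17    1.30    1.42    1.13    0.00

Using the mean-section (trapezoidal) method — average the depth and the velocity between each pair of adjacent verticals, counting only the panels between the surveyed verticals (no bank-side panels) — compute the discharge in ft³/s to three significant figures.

156 ft³/s

Panel 1-2: Δb = 17.3 ft, d̄ = (0.00+4.86)/2 = 2.43, v̄ = (0.00+1.17)/2 = 0.585 → q = 17.3×2.43×0.585 = 24.59 ft³/s
Panel 2-3: Δb = 3.6 ft, d̄ = (4.86+3.67)/2 = 4.265, v̄ = (1.17+1.30)/2 = 1.235 → q = 3.6×4.265×1.235 = 18.96 ft³/s
Panel 3-4: Δb = 8 ft, d̄ = (3.67+5.50)/2 = 4.585, v̄ = (1.30+1.42)/2 = 1.36 → q = 8×4.585×1.36 = 49.88 ft³/s
Panel 4-5: Δb = 6.7 ft, d̄ = (5.50+3.98)/2 = 4.74, v̄ = (1.42+1.13)/2 = 1.275 → q = 6.7×4.74×1.275 = 40.49 ft³/s
Panel 5-6: Δb = 19.4 ft, d̄ = (3.98+0.00)/2 = 1.99, v̄ = (1.13+0.00)/2 = 0.565 → q = 19.4×1.99×0.565 = 21.81 ft³/s
Q = Σ q = 155.7 ft³/s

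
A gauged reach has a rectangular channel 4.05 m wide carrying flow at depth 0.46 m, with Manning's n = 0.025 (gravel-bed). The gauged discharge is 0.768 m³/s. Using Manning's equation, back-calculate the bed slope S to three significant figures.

A = b·y = 4.05 × 0.46 = 1.863 m²
P = b + 2y = 4.05 + 2×0.46 = 4.970 m
R = A/P = 1.863/4.970 = 0.3748 m
S = (Q·n / (1·A·R^(2/3)))² = (0.768×0.025 / (1×1.863×0.5199))² = 0.0003930

0.000393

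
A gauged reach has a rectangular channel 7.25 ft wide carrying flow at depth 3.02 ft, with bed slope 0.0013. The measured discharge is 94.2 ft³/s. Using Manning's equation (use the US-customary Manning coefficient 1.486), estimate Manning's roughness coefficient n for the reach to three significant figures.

0.0174

A = b·y = 7.25 × 3.02 = 21.90 ft²
P = b + 2y = 7.25 + 2×3.02 = 13.29 ft
R = A/P = 21.90/13.29 = 1.647 ft
n = (1.486/Q)·A·R^(2/3)·S^(1/2) = (1.486/94.2) × 21.90 × 1.395 × 0.03606 = 0.01737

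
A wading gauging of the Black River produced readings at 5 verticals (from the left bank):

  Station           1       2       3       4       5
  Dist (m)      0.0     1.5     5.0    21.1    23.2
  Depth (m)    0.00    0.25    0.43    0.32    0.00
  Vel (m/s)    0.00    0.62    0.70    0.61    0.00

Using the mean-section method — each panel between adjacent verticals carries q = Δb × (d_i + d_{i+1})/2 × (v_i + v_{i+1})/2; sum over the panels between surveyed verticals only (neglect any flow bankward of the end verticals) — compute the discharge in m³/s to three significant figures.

Panel 1-2: Δb = 1.5 m, d̄ = (0.00+0.25)/2 = 0.125, v̄ = (0.00+0.62)/2 = 0.31 → q = 1.5×0.125×0.31 = 0.05813 m³/s
Panel 2-3: Δb = 3.5 m, d̄ = (0.25+0.43)/2 = 0.34, v̄ = (0.62+0.70)/2 = 0.66 → q = 3.5×0.34×0.66 = 0.7854 m³/s
Panel 3-4: Δb = 16.1 m, d̄ = (0.43+0.32)/2 = 0.375, v̄ = (0.70+0.61)/2 = 0.655 → q = 16.1×0.375×0.655 = 3.955 m³/s
Panel 4-5: Δb = 2.1 m, d̄ = (0.32+0.00)/2 = 0.16, v̄ = (0.61+0.00)/2 = 0.305 → q = 2.1×0.16×0.305 = 0.1025 m³/s
Q = Σ q = 4.901 m³/s

4.90 m³/s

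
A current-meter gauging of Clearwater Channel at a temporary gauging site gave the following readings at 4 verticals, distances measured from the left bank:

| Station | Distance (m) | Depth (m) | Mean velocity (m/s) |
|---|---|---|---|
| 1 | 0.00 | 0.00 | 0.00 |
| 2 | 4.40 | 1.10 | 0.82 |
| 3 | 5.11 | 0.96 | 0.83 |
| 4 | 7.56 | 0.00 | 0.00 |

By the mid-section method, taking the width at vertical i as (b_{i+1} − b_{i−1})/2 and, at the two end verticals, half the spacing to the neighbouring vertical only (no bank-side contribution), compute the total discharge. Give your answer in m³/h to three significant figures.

w_2 = (5.11 − 0.00)/2 = 2.555 m; q_2 = 0.82 × 1.10 × 2.555 = 2.305 m³/s
w_3 = (7.56 − 4.40)/2 = 1.58 m; q_3 = 0.83 × 0.96 × 1.58 = 1.259 m³/s
Stations 1, 4 contribute zero (depth or velocity is 0).
Q = Σ qᵢ = 3.564 m³/s
= 3.564 × 3600 = 12830 m³/h

12800 m³/h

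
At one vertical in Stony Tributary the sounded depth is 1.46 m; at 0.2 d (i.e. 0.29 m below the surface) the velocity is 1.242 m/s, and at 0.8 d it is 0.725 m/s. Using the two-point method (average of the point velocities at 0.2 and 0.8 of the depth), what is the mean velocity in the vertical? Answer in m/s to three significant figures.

v̄ = (1.242 + 0.725) / 2 = 0.9835 m/s

0.984 m/s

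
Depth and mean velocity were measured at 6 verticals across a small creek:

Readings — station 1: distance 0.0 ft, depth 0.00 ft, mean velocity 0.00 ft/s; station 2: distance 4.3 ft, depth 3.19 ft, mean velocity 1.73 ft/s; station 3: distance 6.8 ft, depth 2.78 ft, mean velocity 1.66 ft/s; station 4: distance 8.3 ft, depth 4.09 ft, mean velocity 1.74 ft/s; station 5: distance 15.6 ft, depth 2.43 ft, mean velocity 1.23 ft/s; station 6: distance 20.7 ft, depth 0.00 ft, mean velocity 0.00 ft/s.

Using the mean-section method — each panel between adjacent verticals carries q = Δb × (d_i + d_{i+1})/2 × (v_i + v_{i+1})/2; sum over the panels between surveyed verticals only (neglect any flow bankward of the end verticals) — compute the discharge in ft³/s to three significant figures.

66.5 ft³/s

Panel 1-2: Δb = 4.3 ft, d̄ = (0.00+3.19)/2 = 1.595, v̄ = (0.00+1.73)/2 = 0.865 → q = 4.3×1.595×0.865 = 5.933 ft³/s
Panel 2-3: Δb = 2.5 ft, d̄ = (3.19+2.78)/2 = 2.985, v̄ = (1.73+1.66)/2 = 1.695 → q = 2.5×2.985×1.695 = 12.65 ft³/s
Panel 3-4: Δb = 1.5 ft, d̄ = (2.78+4.09)/2 = 3.435, v̄ = (1.66+1.74)/2 = 1.7 → q = 1.5×3.435×1.7 = 8.759 ft³/s
Panel 4-5: Δb = 7.3 ft, d̄ = (4.09+2.43)/2 = 3.26, v̄ = (1.74+1.23)/2 = 1.485 → q = 7.3×3.26×1.485 = 35.34 ft³/s
Panel 5-6: Δb = 5.1 ft, d̄ = (2.43+0.00)/2 = 1.215, v̄ = (1.23+0.00)/2 = 0.615 → q = 5.1×1.215×0.615 = 3.811 ft³/s
Q = Σ q = 66.49 ft³/s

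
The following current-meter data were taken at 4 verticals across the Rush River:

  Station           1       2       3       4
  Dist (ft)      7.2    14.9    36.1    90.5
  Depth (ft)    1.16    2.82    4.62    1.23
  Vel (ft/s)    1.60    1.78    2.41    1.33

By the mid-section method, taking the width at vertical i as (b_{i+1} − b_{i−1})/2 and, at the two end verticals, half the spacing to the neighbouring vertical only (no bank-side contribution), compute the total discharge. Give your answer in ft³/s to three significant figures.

545 ft³/s

w_1 = (14.9 − 7.2)/2 = 3.85 ft; q_1 = 1.60 × 1.16 × 3.85 = 7.146 ft³/s
w_2 = (36.1 − 7.2)/2 = 14.45 ft; q_2 = 1.78 × 2.82 × 14.45 = 72.53 ft³/s
w_3 = (90.5 − 14.9)/2 = 37.8 ft; q_3 = 2.41 × 4.62 × 37.8 = 420.9 ft³/s
w_4 = (90.5 − 36.1)/2 = 27.2 ft; q_4 = 1.33 × 1.23 × 27.2 = 44.50 ft³/s
Q = Σ qᵢ = 545.0 ft³/s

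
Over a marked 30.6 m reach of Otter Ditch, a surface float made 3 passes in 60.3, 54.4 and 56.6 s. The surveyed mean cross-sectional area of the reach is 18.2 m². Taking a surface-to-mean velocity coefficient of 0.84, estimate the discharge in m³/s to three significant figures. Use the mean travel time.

8.19 m³/s

t̄ = (60.3 + 54.4 + 56.6) / 3 = 57.1 s
v_surface = L / t̄ = 30.6 / 57.1 = 0.5359 m/s
v_mean = 0.84 × 0.5359 = 0.4502 m/s
Q = A × v_mean = 18.2 × 0.4502 = 8.193 m³/s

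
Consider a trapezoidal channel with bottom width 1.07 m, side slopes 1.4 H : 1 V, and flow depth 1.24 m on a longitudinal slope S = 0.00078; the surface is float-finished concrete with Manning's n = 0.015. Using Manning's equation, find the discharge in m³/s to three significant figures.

4.87 m³/s

A = (b + z·y)·y = (1.07 + 1.4×1.24)×1.24 = 3.479 m²
P = b + 2y√(1+z²) = 1.07 + 2×1.24×√(1+1.4²) = 5.337 m
R = A/P = 3.479/5.337 = 0.6520 m
Q = (1/n)·A·R^(2/3)·S^(1/2) = (1/0.015) × 3.479 × 0.6520^(2/3) × 0.00078^(1/2) = 4.871 m³/s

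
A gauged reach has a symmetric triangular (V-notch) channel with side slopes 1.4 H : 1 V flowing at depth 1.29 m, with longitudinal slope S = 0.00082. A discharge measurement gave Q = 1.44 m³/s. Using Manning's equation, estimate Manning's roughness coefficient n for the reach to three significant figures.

A = z·y² = 1.4×1.29² = 2.330 m²
P = 2y√(1+z²) = 2×1.29×√(1+1.4²) = 4.439 m
R = A/P = 2.330/4.439 = 0.5249 m
n = (1/Q)·A·R^(2/3)·S^(1/2) = (1/1.44) × 2.330 × 0.6507 × 0.02864 = 0.03014

0.0301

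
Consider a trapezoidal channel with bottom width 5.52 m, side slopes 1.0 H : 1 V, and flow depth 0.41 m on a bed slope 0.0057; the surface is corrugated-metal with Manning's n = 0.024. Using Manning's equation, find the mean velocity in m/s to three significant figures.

A = (b + z·y)·y = (5.52 + 1.0×0.41)×0.41 = 2.431 m²
P = b + 2y√(1+z²) = 5.52 + 2×0.41×√(1+1.0²) = 6.680 m
R = A/P = 2.431/6.680 = 0.3640 m
Q = (1/n)·A·R^(2/3)·S^(1/2) = (1/0.024) × 2.431 × 0.3640^(2/3) × 0.0057^(1/2) = 3.899 m³/s
V = Q/A = 3.899/2.431 = 1.604 m/s

1.60 m/s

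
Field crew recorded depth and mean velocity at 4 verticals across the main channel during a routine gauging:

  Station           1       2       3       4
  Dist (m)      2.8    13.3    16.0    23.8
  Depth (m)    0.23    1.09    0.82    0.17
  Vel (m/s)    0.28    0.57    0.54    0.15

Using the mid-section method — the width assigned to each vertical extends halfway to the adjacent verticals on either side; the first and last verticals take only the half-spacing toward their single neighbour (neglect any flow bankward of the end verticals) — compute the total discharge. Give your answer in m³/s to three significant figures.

6.86 m³/s

w_1 = (13.3 − 2.8)/2 = 5.25 m; q_1 = 0.28 × 0.23 × 5.25 = 0.3381 m³/s
w_2 = (16.0 − 2.8)/2 = 6.6 m; q_2 = 0.57 × 1.09 × 6.6 = 4.101 m³/s
w_3 = (23.8 − 13.3)/2 = 5.25 m; q_3 = 0.54 × 0.82 × 5.25 = 2.325 m³/s
w_4 = (23.8 − 16.0)/2 = 3.9 m; q_4 = 0.15 × 0.17 × 3.9 = 0.09945 m³/s
Q = Σ qᵢ = 6.863 m³/s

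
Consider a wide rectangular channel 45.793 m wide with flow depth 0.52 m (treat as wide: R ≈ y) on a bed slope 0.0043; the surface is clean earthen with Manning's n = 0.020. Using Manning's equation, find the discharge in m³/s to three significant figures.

50.5 m³/s

A = b·y = 45.793 × 0.52 = 23.81 m²
Wide channel: R ≈ y = 0.52 m
Q = (1/n)·A·R^(2/3)·S^(1/2) = (1/0.020) × 23.81 × 0.5200^(2/3) × 0.0043^(1/2) = 50.49 m³/s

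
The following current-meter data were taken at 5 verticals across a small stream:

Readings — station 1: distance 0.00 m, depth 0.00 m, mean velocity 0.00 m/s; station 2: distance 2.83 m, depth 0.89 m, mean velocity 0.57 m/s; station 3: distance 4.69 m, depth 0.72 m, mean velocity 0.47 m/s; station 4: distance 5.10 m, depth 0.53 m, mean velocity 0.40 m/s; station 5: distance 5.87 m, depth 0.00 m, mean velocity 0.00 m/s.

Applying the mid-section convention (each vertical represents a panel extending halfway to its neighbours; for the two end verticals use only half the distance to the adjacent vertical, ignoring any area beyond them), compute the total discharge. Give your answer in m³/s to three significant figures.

1.70 m³/s

w_2 = (4.69 − 0.00)/2 = 2.345 m; q_2 = 0.57 × 0.89 × 2.345 = 1.190 m³/s
w_3 = (5.10 − 2.83)/2 = 1.135 m; q_3 = 0.47 × 0.72 × 1.135 = 0.3841 m³/s
w_4 = (5.87 − 4.69)/2 = 0.59 m; q_4 = 0.40 × 0.53 × 0.59 = 0.1251 m³/s
Stations 1, 5 contribute zero (depth or velocity is 0).
Q = Σ qᵢ = 1.699 m³/s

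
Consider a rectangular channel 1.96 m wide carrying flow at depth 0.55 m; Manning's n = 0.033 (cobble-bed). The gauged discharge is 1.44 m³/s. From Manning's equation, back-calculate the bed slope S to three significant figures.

0.00781

A = b·y = 1.96 × 0.55 = 1.078 m²
P = b + 2y = 1.96 + 2×0.55 = 3.060 m
R = A/P = 1.078/3.060 = 0.3523 m
S = (Q·n / (1·A·R^(2/3)))² = (1.44×0.033 / (1×1.078×0.4988))² = 0.007810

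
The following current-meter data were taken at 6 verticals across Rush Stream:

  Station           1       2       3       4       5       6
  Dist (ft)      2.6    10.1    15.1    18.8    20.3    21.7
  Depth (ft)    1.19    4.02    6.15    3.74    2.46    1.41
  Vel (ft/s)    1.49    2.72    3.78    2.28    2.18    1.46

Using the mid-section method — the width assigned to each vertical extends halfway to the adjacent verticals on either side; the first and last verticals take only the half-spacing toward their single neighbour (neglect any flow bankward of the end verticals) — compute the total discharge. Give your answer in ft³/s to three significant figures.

208 ft³/s

w_1 = (10.1 − 2.6)/2 = 3.75 ft; q_1 = 1.49 × 1.19 × 3.75 = 6.649 ft³/s
w_2 = (15.1 − 2.6)/2 = 6.25 ft; q_2 = 2.72 × 4.02 × 6.25 = 68.34 ft³/s
w_3 = (18.8 − 10.1)/2 = 4.35 ft; q_3 = 3.78 × 6.15 × 4.35 = 101.1 ft³/s
w_4 = (20.3 − 15.1)/2 = 2.6 ft; q_4 = 2.28 × 3.74 × 2.6 = 22.17 ft³/s
w_5 = (21.7 − 18.8)/2 = 1.45 ft; q_5 = 2.18 × 2.46 × 1.45 = 7.776 ft³/s
w_6 = (21.7 − 20.3)/2 = 0.7 ft; q_6 = 1.46 × 1.41 × 0.7 = 1.441 ft³/s
Q = Σ qᵢ = 207.5 ft³/s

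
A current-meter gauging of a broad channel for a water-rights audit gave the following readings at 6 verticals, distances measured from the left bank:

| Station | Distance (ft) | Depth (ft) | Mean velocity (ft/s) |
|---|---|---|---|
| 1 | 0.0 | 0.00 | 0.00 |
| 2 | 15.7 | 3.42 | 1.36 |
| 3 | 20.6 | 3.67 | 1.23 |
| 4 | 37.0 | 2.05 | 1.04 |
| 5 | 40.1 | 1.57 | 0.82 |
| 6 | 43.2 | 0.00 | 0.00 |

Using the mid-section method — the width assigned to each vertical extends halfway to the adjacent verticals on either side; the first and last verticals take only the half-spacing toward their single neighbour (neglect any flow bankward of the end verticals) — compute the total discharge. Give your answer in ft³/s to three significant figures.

121 ft³/s

w_2 = (20.6 − 0.0)/2 = 10.3 ft; q_2 = 1.36 × 3.42 × 10.3 = 47.91 ft³/s
w_3 = (37.0 − 15.7)/2 = 10.65 ft; q_3 = 1.23 × 3.67 × 10.65 = 48.08 ft³/s
w_4 = (40.1 − 20.6)/2 = 9.75 ft; q_4 = 1.04 × 2.05 × 9.75 = 20.79 ft³/s
w_5 = (43.2 − 37.0)/2 = 3.1 ft; q_5 = 0.82 × 1.57 × 3.1 = 3.991 ft³/s
Stations 1, 6 contribute zero (depth or velocity is 0).
Q = Σ qᵢ = 120.8 ft³/s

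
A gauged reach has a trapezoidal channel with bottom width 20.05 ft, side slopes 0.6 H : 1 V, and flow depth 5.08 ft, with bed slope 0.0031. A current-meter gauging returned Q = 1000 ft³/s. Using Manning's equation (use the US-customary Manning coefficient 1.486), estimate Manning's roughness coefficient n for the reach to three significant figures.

A = (b + z·y)·y = (20.05 + 0.6×5.08)×5.08 = 117.3 ft²
P = b + 2y√(1+z²) = 20.05 + 2×5.08×√(1+0.6²) = 31.90 ft
R = A/P = 117.3/31.90 = 3.678 ft
n = (1.486/Q)·A·R^(2/3)·S^(1/2) = (1.486/1000) × 117.3 × 2.383 × 0.05568 = 0.02313

0.0231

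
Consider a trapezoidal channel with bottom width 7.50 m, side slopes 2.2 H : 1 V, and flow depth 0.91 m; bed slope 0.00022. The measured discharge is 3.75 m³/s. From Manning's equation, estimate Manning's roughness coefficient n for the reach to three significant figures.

0.0276

A = (b + z·y)·y = (7.50 + 2.2×0.91)×0.91 = 8.647 m²
P = b + 2y√(1+z²) = 7.50 + 2×0.91×√(1+2.2²) = 11.90 m
R = A/P = 8.647/11.90 = 0.7267 m
n = (1/Q)·A·R^(2/3)·S^(1/2) = (1/3.75) × 8.647 × 0.8083 × 0.01483 = 0.02765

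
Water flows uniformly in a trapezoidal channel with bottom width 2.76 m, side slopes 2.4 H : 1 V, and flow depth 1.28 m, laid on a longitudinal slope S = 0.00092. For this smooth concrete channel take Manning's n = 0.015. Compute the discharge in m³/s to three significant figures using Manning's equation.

A = (b + z·y)·y = (2.76 + 2.4×1.28)×1.28 = 7.465 m²
P = b + 2y√(1+z²) = 2.76 + 2×1.28×√(1+2.4²) = 9.416 m
R = A/P = 7.465/9.416 = 0.7928 m
Q = (1/n)·A·R^(2/3)·S^(1/2) = (1/0.015) × 7.465 × 0.7928^(2/3) × 0.00092^(1/2) = 12.93 m³/s

12.9 m³/s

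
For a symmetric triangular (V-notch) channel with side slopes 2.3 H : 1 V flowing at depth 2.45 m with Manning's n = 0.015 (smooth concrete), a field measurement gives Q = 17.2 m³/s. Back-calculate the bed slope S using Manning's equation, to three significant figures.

0.000299

A = z·y² = 2.3×2.45² = 13.81 m²
P = 2y√(1+z²) = 2×2.45×√(1+2.3²) = 12.29 m
R = A/P = 13.81/12.29 = 1.123 m
S = (Q·n / (1·A·R^(2/3)))² = (17.2×0.015 / (1×13.81×1.081))² = 0.0002990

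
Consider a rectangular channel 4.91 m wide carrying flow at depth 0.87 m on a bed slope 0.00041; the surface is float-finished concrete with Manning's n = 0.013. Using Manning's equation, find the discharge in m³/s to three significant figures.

A = b·y = 4.91 × 0.87 = 4.272 m²
P = b + 2y = 4.91 + 2×0.87 = 6.650 m
R = A/P = 4.272/6.650 = 0.6424 m
Q = (1/n)·A·R^(2/3)·S^(1/2) = (1/0.013) × 4.272 × 0.6424^(2/3) × 0.00041^(1/2) = 4.953 m³/s

4.95 m³/s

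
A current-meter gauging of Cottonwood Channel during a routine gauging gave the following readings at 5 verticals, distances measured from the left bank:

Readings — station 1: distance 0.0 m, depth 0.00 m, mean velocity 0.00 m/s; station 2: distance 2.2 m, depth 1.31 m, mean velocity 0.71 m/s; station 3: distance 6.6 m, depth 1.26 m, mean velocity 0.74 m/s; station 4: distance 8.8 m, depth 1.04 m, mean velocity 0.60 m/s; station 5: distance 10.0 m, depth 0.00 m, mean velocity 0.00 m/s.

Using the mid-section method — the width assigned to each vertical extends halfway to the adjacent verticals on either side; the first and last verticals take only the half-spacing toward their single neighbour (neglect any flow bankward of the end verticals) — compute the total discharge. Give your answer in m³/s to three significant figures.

7.21 m³/s

w_2 = (6.6 − 0.0)/2 = 3.3 m; q_2 = 0.71 × 1.31 × 3.3 = 3.069 m³/s
w_3 = (8.8 − 2.2)/2 = 3.3 m; q_3 = 0.74 × 1.26 × 3.3 = 3.077 m³/s
w_4 = (10.0 − 6.6)/2 = 1.7 m; q_4 = 0.60 × 1.04 × 1.7 = 1.061 m³/s
Stations 1, 5 contribute zero (depth or velocity is 0).
Q = Σ qᵢ = 7.207 m³/s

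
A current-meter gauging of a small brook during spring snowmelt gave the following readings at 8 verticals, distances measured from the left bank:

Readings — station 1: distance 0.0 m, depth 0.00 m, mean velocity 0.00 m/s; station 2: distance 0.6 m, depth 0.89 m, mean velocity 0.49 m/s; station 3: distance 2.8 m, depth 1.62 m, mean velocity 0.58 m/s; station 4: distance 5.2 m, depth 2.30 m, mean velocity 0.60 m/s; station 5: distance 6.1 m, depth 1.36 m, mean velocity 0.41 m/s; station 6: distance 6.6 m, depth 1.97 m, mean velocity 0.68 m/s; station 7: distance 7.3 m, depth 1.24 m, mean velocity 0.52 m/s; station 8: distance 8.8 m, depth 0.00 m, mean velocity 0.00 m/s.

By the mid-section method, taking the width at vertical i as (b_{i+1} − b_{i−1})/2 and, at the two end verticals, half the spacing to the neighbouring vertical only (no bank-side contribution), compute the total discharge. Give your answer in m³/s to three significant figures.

w_2 = (2.8 − 0.0)/2 = 1.4 m; q_2 = 0.49 × 0.89 × 1.4 = 0.6105 m³/s
w_3 = (5.2 − 0.6)/2 = 2.3 m; q_3 = 0.58 × 1.62 × 2.3 = 2.161 m³/s
w_4 = (6.1 − 2.8)/2 = 1.65 m; q_4 = 0.60 × 2.30 × 1.65 = 2.277 m³/s
w_5 = (6.6 − 5.2)/2 = 0.7 m; q_5 = 0.41 × 1.36 × 0.7 = 0.3903 m³/s
w_6 = (7.3 − 6.1)/2 = 0.6 m; q_6 = 0.68 × 1.97 × 0.6 = 0.8038 m³/s
w_7 = (8.8 − 6.6)/2 = 1.1 m; q_7 = 0.52 × 1.24 × 1.1 = 0.7093 m³/s
Stations 1, 8 contribute zero (depth or velocity is 0).
Q = Σ qᵢ = 6.952 m³/s

6.95 m³/s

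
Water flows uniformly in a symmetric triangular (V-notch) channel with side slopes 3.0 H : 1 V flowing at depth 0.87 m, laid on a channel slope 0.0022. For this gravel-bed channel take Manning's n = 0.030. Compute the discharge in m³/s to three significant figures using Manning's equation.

A = z·y² = 3.0×0.87² = 2.271 m²
P = 2y√(1+z²) = 2×0.87×√(1+3.0²) = 5.502 m
R = A/P = 2.271/5.502 = 0.4127 m
Q = (1/n)·A·R^(2/3)·S^(1/2) = (1/0.030) × 2.271 × 0.4127^(2/3) × 0.0022^(1/2) = 1.968 m³/s

1.97 m³/s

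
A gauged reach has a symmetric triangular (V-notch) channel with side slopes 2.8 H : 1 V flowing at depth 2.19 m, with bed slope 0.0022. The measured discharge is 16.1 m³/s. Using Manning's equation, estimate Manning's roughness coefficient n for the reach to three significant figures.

0.0399

A = z·y² = 2.8×2.19² = 13.43 m²
P = 2y√(1+z²) = 2×2.19×√(1+2.8²) = 13.02 m
R = A/P = 13.43/13.02 = 1.031 m
n = (1/Q)·A·R^(2/3)·S^(1/2) = (1/16.1) × 13.43 × 1.021 × 0.04690 = 0.03993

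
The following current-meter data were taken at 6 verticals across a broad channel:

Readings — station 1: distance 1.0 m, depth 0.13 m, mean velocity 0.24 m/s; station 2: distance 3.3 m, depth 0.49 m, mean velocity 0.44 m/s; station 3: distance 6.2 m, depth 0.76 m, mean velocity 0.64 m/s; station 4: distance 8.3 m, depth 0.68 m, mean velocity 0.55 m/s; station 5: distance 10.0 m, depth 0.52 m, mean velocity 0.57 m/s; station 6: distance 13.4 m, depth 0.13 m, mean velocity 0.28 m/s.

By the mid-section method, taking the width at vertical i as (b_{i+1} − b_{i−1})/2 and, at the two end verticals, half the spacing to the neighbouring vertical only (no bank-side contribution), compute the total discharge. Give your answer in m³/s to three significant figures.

3.34 m³/s

w_1 = (3.3 − 1.0)/2 = 1.15 m; q_1 = 0.24 × 0.13 × 1.15 = 0.03588 m³/s
w_2 = (6.2 − 1.0)/2 = 2.6 m; q_2 = 0.44 × 0.49 × 2.6 = 0.5606 m³/s
w_3 = (8.3 − 3.3)/2 = 2.5 m; q_3 = 0.64 × 0.76 × 2.5 = 1.216 m³/s
w_4 = (10.0 − 6.2)/2 = 1.9 m; q_4 = 0.55 × 0.68 × 1.9 = 0.7106 m³/s
w_5 = (13.4 − 8.3)/2 = 2.55 m; q_5 = 0.57 × 0.52 × 2.55 = 0.7558 m³/s
w_6 = (13.4 − 10.0)/2 = 1.7 m; q_6 = 0.28 × 0.13 × 1.7 = 0.06188 m³/s
Q = Σ qᵢ = 3.341 m³/s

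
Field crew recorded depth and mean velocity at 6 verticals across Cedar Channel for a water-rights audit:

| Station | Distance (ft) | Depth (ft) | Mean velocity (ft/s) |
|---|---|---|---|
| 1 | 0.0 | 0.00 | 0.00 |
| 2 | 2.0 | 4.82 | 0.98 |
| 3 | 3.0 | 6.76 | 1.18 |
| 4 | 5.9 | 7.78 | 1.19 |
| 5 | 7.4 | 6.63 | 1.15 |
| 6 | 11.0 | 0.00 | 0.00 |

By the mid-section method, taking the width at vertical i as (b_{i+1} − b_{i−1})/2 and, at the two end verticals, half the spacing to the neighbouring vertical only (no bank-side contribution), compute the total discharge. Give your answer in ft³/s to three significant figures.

62.5 ft³/s

w_2 = (3.0 − 0.0)/2 = 1.5 ft; q_2 = 0.98 × 4.82 × 1.5 = 7.085 ft³/s
w_3 = (5.9 − 2.0)/2 = 1.95 ft; q_3 = 1.18 × 6.76 × 1.95 = 15.55 ft³/s
w_4 = (7.4 − 3.0)/2 = 2.2 ft; q_4 = 1.19 × 7.78 × 2.2 = 20.37 ft³/s
w_5 = (11.0 − 5.9)/2 = 2.55 ft; q_5 = 1.15 × 6.63 × 2.55 = 19.44 ft³/s
Stations 1, 6 contribute zero (depth or velocity is 0).
Q = Σ qᵢ = 62.45 ft³/s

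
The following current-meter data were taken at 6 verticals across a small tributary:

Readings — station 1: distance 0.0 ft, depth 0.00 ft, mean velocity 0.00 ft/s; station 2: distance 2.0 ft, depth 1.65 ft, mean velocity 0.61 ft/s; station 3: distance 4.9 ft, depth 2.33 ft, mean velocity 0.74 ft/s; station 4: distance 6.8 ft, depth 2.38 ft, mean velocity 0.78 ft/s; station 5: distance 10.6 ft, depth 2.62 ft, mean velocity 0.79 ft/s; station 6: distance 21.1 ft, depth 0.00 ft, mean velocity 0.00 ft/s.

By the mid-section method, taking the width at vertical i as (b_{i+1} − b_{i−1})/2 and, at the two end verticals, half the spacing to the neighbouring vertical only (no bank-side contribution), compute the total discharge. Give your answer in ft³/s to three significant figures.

26.7 ft³/s

w_2 = (4.9 − 0.0)/2 = 2.45 ft; q_2 = 0.61 × 1.65 × 2.45 = 2.466 ft³/s
w_3 = (6.8 − 2.0)/2 = 2.4 ft; q_3 = 0.74 × 2.33 × 2.4 = 4.138 ft³/s
w_4 = (10.6 − 4.9)/2 = 2.85 ft; q_4 = 0.78 × 2.38 × 2.85 = 5.291 ft³/s
w_5 = (21.1 − 6.8)/2 = 7.15 ft; q_5 = 0.79 × 2.62 × 7.15 = 14.80 ft³/s
Stations 1, 6 contribute zero (depth or velocity is 0).
Q = Σ qᵢ = 26.69 ft³/s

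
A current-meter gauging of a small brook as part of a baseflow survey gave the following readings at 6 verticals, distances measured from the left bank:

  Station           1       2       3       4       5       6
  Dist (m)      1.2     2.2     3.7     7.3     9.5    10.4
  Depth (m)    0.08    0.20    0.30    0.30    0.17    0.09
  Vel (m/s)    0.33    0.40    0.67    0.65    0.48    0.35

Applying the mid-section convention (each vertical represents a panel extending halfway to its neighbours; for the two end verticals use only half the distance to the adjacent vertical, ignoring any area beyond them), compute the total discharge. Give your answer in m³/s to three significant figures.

w_1 = (2.2 − 1.2)/2 = 0.5 m; q_1 = 0.33 × 0.08 × 0.5 = 0.01320 m³/s
w_2 = (3.7 − 1.2)/2 = 1.25 m; q_2 = 0.40 × 0.20 × 1.25 = 0.1000 m³/s
w_3 = (7.3 − 2.2)/2 = 2.55 m; q_3 = 0.67 × 0.30 × 2.55 = 0.5126 m³/s
w_4 = (9.5 − 3.7)/2 = 2.9 m; q_4 = 0.65 × 0.30 × 2.9 = 0.5655 m³/s
w_5 = (10.4 − 7.3)/2 = 1.55 m; q_5 = 0.48 × 0.17 × 1.55 = 0.1265 m³/s
w_6 = (10.4 − 9.5)/2 = 0.45 m; q_6 = 0.35 × 0.09 × 0.45 = 0.01418 m³/s
Q = Σ qᵢ = 1.332 m³/s

1.33 m³/s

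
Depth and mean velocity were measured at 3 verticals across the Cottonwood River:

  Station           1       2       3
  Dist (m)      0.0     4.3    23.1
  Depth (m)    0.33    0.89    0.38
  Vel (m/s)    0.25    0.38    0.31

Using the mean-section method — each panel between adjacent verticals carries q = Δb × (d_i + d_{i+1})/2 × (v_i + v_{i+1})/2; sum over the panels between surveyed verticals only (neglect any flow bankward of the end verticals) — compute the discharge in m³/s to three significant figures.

4.94 m³/s

Panel 1-2: Δb = 4.3 m, d̄ = (0.33+0.89)/2 = 0.61, v̄ = (0.25+0.38)/2 = 0.315 → q = 4.3×0.61×0.315 = 0.8262 m³/s
Panel 2-3: Δb = 18.8 m, d̄ = (0.89+0.38)/2 = 0.635, v̄ = (0.38+0.31)/2 = 0.345 → q = 18.8×0.635×0.345 = 4.119 m³/s
Q = Σ q = 4.945 m³/s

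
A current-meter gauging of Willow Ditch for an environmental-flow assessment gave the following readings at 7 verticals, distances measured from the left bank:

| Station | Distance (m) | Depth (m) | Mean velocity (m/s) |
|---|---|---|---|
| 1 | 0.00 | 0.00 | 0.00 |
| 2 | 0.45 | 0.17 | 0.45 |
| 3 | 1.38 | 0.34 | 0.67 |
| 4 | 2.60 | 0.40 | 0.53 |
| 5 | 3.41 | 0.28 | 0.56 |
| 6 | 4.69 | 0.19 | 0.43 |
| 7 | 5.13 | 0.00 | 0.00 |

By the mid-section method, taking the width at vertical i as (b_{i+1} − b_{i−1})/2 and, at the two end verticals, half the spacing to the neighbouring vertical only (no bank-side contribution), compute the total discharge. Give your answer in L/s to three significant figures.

747 L/s

w_2 = (1.38 − 0.00)/2 = 0.69 m; q_2 = 0.45 × 0.17 × 0.69 = 0.05279 m³/s
w_3 = (2.60 − 0.45)/2 = 1.075 m; q_3 = 0.67 × 0.34 × 1.075 = 0.2449 m³/s
w_4 = (3.41 − 1.38)/2 = 1.015 m; q_4 = 0.53 × 0.40 × 1.015 = 0.2152 m³/s
w_5 = (4.69 − 2.60)/2 = 1.045 m; q_5 = 0.56 × 0.28 × 1.045 = 0.1639 m³/s
w_6 = (5.13 − 3.41)/2 = 0.86 m; q_6 = 0.43 × 0.19 × 0.86 = 0.07026 m³/s
Stations 1, 7 contribute zero (depth or velocity is 0).
Q = Σ qᵢ = 0.7470 m³/s
= 0.7470 × 1000 = 747.0 L/s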